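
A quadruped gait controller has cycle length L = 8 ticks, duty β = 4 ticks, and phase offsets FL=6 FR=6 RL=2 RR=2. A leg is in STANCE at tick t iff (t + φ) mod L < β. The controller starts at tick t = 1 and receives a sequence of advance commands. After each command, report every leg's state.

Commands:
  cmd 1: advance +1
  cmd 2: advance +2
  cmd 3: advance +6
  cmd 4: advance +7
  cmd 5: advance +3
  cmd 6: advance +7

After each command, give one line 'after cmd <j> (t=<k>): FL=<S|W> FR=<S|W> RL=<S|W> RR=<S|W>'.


start t=1: FL=W FR=W RL=S RR=S
cmd 1: advance +1 → t=2, phase=(0,0,4,4) → FL=S FR=S RL=W RR=W
cmd 2: advance +2 → t=4, phase=(2,2,6,6) → FL=S FR=S RL=W RR=W
cmd 3: advance +6 → t=10, phase=(0,0,4,4) → FL=S FR=S RL=W RR=W
cmd 4: advance +7 → t=17, phase=(7,7,3,3) → FL=W FR=W RL=S RR=S
cmd 5: advance +3 → t=20, phase=(2,2,6,6) → FL=S FR=S RL=W RR=W
cmd 6: advance +7 → t=27, phase=(1,1,5,5) → FL=S FR=S RL=W RR=W

after cmd 1 (t=2): FL=S FR=S RL=W RR=W
after cmd 2 (t=4): FL=S FR=S RL=W RR=W
after cmd 3 (t=10): FL=S FR=S RL=W RR=W
after cmd 4 (t=17): FL=W FR=W RL=S RR=S
after cmd 5 (t=20): FL=S FR=S RL=W RR=W
after cmd 6 (t=27): FL=S FR=S RL=W RR=W


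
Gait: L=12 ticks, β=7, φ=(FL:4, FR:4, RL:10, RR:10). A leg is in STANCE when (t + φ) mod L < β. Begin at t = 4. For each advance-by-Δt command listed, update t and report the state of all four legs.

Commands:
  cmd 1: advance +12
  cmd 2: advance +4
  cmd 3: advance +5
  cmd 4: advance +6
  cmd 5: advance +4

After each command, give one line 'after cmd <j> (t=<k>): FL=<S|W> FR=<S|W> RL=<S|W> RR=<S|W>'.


after cmd 1 (t=16): FL=W FR=W RL=S RR=S
after cmd 2 (t=20): FL=S FR=S RL=S RR=S
after cmd 3 (t=25): FL=S FR=S RL=W RR=W
after cmd 4 (t=31): FL=W FR=W RL=S RR=S
after cmd 5 (t=35): FL=S FR=S RL=W RR=W

start t=4: FL=W FR=W RL=S RR=S
cmd 1: advance +12 → t=16, phase=(8,8,2,2) → FL=W FR=W RL=S RR=S
cmd 2: advance +4 → t=20, phase=(0,0,6,6) → FL=S FR=S RL=S RR=S
cmd 3: advance +5 → t=25, phase=(5,5,11,11) → FL=S FR=S RL=W RR=W
cmd 4: advance +6 → t=31, phase=(11,11,5,5) → FL=W FR=W RL=S RR=S
cmd 5: advance +4 → t=35, phase=(3,3,9,9) → FL=S FR=S RL=W RR=W


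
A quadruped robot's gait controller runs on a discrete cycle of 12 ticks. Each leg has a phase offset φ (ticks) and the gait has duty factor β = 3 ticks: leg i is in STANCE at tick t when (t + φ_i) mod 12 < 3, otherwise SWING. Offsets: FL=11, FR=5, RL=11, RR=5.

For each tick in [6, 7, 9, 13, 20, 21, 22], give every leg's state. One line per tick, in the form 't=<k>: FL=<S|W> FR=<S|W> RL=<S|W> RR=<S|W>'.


t=6: FL=W FR=W RL=W RR=W
t=7: FL=W FR=S RL=W RR=S
t=9: FL=W FR=S RL=W RR=S
t=13: FL=S FR=W RL=S RR=W
t=20: FL=W FR=S RL=W RR=S
t=21: FL=W FR=S RL=W RR=S
t=22: FL=W FR=W RL=W RR=W

t=6: phase=(5,11,5,11) vs β=3 → FL=W FR=W RL=W RR=W
t=7: phase=(6,0,6,0) vs β=3 → FL=W FR=S RL=W RR=S
t=9: phase=(8,2,8,2) vs β=3 → FL=W FR=S RL=W RR=S
t=13: phase=(0,6,0,6) vs β=3 → FL=S FR=W RL=S RR=W
t=20: phase=(7,1,7,1) vs β=3 → FL=W FR=S RL=W RR=S
t=21: phase=(8,2,8,2) vs β=3 → FL=W FR=S RL=W RR=S
t=22: phase=(9,3,9,3) vs β=3 → FL=W FR=W RL=W RR=W


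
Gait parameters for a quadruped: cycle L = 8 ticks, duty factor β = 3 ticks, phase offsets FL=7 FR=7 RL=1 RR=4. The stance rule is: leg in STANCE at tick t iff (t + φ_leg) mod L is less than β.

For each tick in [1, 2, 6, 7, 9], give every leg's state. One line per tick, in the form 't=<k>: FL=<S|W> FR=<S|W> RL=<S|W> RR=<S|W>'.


t=1: FL=S FR=S RL=S RR=W
t=2: FL=S FR=S RL=W RR=W
t=6: FL=W FR=W RL=W RR=S
t=7: FL=W FR=W RL=S RR=W
t=9: FL=S FR=S RL=S RR=W

t=1: phase=(0,0,2,5) vs β=3 → FL=S FR=S RL=S RR=W
t=2: phase=(1,1,3,6) vs β=3 → FL=S FR=S RL=W RR=W
t=6: phase=(5,5,7,2) vs β=3 → FL=W FR=W RL=W RR=S
t=7: phase=(6,6,0,3) vs β=3 → FL=W FR=W RL=S RR=W
t=9: phase=(0,0,2,5) vs β=3 → FL=S FR=S RL=S RR=W


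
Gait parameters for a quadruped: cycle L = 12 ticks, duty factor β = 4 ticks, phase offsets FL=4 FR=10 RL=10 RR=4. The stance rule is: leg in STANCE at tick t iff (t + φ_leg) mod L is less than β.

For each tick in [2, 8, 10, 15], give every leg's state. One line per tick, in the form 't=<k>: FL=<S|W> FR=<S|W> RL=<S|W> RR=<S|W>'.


t=2: FL=W FR=S RL=S RR=W
t=8: FL=S FR=W RL=W RR=S
t=10: FL=S FR=W RL=W RR=S
t=15: FL=W FR=S RL=S RR=W

t=2: phase=(6,0,0,6) vs β=4 → FL=W FR=S RL=S RR=W
t=8: phase=(0,6,6,0) vs β=4 → FL=S FR=W RL=W RR=S
t=10: phase=(2,8,8,2) vs β=4 → FL=S FR=W RL=W RR=S
t=15: phase=(7,1,1,7) vs β=4 → FL=W FR=S RL=S RR=W


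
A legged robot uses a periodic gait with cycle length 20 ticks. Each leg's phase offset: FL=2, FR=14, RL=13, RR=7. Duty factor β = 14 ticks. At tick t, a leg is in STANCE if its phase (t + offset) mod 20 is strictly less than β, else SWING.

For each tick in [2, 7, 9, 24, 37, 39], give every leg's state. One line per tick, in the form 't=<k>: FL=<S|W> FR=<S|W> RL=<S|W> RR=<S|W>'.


t=2: FL=S FR=W RL=W RR=S
t=7: FL=S FR=S RL=S RR=W
t=9: FL=S FR=S RL=S RR=W
t=24: FL=S FR=W RL=W RR=S
t=37: FL=W FR=S RL=S RR=S
t=39: FL=S FR=S RL=S RR=S

t=2: phase=(4,16,15,9) vs β=14 → FL=S FR=W RL=W RR=S
t=7: phase=(9,1,0,14) vs β=14 → FL=S FR=S RL=S RR=W
t=9: phase=(11,3,2,16) vs β=14 → FL=S FR=S RL=S RR=W
t=24: phase=(6,18,17,11) vs β=14 → FL=S FR=W RL=W RR=S
t=37: phase=(19,11,10,4) vs β=14 → FL=W FR=S RL=S RR=S
t=39: phase=(1,13,12,6) vs β=14 → FL=S FR=S RL=S RR=S


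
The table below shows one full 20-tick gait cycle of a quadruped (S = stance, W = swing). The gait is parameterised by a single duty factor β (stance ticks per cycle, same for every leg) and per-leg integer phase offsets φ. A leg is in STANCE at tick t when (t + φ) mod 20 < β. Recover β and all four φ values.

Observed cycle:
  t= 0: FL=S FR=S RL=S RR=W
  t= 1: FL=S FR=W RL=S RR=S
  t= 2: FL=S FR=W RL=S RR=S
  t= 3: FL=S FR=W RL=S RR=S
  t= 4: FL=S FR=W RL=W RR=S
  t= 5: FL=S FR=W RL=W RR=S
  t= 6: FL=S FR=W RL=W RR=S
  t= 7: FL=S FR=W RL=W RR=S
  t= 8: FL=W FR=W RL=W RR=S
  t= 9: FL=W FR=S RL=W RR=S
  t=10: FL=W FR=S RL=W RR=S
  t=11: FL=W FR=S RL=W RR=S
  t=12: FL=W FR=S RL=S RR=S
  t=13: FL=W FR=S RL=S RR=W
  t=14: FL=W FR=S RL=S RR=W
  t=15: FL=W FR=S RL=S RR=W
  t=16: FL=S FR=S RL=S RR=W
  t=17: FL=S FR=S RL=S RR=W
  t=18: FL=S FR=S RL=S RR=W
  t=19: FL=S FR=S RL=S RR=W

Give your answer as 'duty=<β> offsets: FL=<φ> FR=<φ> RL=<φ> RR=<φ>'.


duty=12 offsets: FL=4 FR=11 RL=8 RR=19

duty β = stance ticks per leg = 12
FL: stance ticks = 12; W→S at t=16 → φ=4
FR: stance ticks = 12; W→S at t=9 → φ=11
RL: stance ticks = 12; W→S at t=12 → φ=8
RR: stance ticks = 12; W→S at t=1 → φ=19


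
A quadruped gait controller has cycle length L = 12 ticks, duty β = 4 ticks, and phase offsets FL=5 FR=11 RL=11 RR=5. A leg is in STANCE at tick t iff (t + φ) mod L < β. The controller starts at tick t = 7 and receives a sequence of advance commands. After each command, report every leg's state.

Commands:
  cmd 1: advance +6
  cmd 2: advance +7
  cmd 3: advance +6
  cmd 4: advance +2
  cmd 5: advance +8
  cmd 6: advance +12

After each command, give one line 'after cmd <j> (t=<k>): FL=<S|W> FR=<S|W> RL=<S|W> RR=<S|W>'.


start t=7: FL=S FR=W RL=W RR=S
cmd 1: advance +6 → t=13, phase=(6,0,0,6) → FL=W FR=S RL=S RR=W
cmd 2: advance +7 → t=20, phase=(1,7,7,1) → FL=S FR=W RL=W RR=S
cmd 3: advance +6 → t=26, phase=(7,1,1,7) → FL=W FR=S RL=S RR=W
cmd 4: advance +2 → t=28, phase=(9,3,3,9) → FL=W FR=S RL=S RR=W
cmd 5: advance +8 → t=36, phase=(5,11,11,5) → FL=W FR=W RL=W RR=W
cmd 6: advance +12 → t=48, phase=(5,11,11,5) → FL=W FR=W RL=W RR=W

after cmd 1 (t=13): FL=W FR=S RL=S RR=W
after cmd 2 (t=20): FL=S FR=W RL=W RR=S
after cmd 3 (t=26): FL=W FR=S RL=S RR=W
after cmd 4 (t=28): FL=W FR=S RL=S RR=W
after cmd 5 (t=36): FL=W FR=W RL=W RR=W
after cmd 6 (t=48): FL=W FR=W RL=W RR=W


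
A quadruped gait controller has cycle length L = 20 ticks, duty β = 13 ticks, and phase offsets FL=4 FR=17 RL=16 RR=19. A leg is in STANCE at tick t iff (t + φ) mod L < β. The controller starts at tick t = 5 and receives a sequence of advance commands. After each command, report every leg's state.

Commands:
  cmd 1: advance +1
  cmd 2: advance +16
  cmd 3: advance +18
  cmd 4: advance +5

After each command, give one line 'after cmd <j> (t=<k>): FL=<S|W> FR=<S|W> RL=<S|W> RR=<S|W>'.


after cmd 1 (t=6): FL=S FR=S RL=S RR=S
after cmd 2 (t=22): FL=S FR=W RL=W RR=S
after cmd 3 (t=40): FL=S FR=W RL=W RR=W
after cmd 4 (t=45): FL=S FR=S RL=S RR=S

start t=5: FL=S FR=S RL=S RR=S
cmd 1: advance +1 → t=6, phase=(10,3,2,5) → FL=S FR=S RL=S RR=S
cmd 2: advance +16 → t=22, phase=(6,19,18,1) → FL=S FR=W RL=W RR=S
cmd 3: advance +18 → t=40, phase=(4,17,16,19) → FL=S FR=W RL=W RR=W
cmd 4: advance +5 → t=45, phase=(9,2,1,4) → FL=S FR=S RL=S RR=S


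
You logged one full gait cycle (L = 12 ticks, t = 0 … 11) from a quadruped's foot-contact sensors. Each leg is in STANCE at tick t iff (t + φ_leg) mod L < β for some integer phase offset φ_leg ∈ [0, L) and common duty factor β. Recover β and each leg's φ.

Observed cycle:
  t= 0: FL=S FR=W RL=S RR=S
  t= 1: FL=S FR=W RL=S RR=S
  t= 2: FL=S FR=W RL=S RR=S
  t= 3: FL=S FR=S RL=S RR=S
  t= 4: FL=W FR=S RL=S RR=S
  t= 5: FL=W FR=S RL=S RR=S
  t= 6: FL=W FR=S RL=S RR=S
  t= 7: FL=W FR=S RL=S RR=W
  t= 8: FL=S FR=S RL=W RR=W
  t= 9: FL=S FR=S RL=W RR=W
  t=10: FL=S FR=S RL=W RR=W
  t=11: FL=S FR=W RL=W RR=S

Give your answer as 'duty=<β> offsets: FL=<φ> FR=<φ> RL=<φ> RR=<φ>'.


duty=8 offsets: FL=4 FR=9 RL=0 RR=1

duty β = stance ticks per leg = 8
FL: stance ticks = 8; W→S at t=8 → φ=4
FR: stance ticks = 8; W→S at t=3 → φ=9
RL: stance ticks = 8; W→S at t=0 → φ=0
RR: stance ticks = 8; W→S at t=11 → φ=1


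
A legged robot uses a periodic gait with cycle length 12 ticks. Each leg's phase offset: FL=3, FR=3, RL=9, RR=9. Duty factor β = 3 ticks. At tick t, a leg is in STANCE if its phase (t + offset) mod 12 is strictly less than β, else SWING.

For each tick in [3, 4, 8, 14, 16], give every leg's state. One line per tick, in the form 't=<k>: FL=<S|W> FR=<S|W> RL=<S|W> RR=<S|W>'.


t=3: FL=W FR=W RL=S RR=S
t=4: FL=W FR=W RL=S RR=S
t=8: FL=W FR=W RL=W RR=W
t=14: FL=W FR=W RL=W RR=W
t=16: FL=W FR=W RL=S RR=S

t=3: phase=(6,6,0,0) vs β=3 → FL=W FR=W RL=S RR=S
t=4: phase=(7,7,1,1) vs β=3 → FL=W FR=W RL=S RR=S
t=8: phase=(11,11,5,5) vs β=3 → FL=W FR=W RL=W RR=W
t=14: phase=(5,5,11,11) vs β=3 → FL=W FR=W RL=W RR=W
t=16: phase=(7,7,1,1) vs β=3 → FL=W FR=W RL=S RR=S


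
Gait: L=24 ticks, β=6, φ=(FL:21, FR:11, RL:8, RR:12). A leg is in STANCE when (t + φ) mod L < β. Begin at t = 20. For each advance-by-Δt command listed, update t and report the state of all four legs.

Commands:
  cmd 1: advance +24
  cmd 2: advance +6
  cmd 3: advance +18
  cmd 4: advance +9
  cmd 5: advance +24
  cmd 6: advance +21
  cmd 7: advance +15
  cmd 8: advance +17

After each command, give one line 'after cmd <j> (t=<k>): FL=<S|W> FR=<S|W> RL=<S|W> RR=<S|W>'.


start t=20: FL=W FR=W RL=S RR=W
cmd 1: advance +24 → t=44, phase=(17,7,4,8) → FL=W FR=W RL=S RR=W
cmd 2: advance +6 → t=50, phase=(23,13,10,14) → FL=W FR=W RL=W RR=W
cmd 3: advance +18 → t=68, phase=(17,7,4,8) → FL=W FR=W RL=S RR=W
cmd 4: advance +9 → t=77, phase=(2,16,13,17) → FL=S FR=W RL=W RR=W
cmd 5: advance +24 → t=101, phase=(2,16,13,17) → FL=S FR=W RL=W RR=W
cmd 6: advance +21 → t=122, phase=(23,13,10,14) → FL=W FR=W RL=W RR=W
cmd 7: advance +15 → t=137, phase=(14,4,1,5) → FL=W FR=S RL=S RR=S
cmd 8: advance +17 → t=154, phase=(7,21,18,22) → FL=W FR=W RL=W RR=W

after cmd 1 (t=44): FL=W FR=W RL=S RR=W
after cmd 2 (t=50): FL=W FR=W RL=W RR=W
after cmd 3 (t=68): FL=W FR=W RL=S RR=W
after cmd 4 (t=77): FL=S FR=W RL=W RR=W
after cmd 5 (t=101): FL=S FR=W RL=W RR=W
after cmd 6 (t=122): FL=W FR=W RL=W RR=W
after cmd 7 (t=137): FL=W FR=S RL=S RR=S
after cmd 8 (t=154): FL=W FR=W RL=W RR=W


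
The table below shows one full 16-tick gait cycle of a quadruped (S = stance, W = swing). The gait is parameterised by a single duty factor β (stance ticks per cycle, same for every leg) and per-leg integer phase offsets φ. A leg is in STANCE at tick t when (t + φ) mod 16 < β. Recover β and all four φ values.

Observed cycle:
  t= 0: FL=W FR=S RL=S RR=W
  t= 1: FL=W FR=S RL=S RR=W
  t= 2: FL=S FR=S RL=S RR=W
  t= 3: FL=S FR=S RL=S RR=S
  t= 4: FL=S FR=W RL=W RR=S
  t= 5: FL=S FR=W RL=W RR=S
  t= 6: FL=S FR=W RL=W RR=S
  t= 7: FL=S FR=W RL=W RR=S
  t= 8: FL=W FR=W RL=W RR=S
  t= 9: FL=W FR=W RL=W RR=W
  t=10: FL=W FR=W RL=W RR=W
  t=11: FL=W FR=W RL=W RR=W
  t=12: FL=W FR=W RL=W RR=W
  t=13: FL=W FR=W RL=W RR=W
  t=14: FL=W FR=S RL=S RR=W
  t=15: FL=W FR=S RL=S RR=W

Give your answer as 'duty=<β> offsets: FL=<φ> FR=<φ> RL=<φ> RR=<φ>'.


duty β = stance ticks per leg = 6
FL: stance ticks = 6; W→S at t=2 → φ=14
FR: stance ticks = 6; W→S at t=14 → φ=2
RL: stance ticks = 6; W→S at t=14 → φ=2
RR: stance ticks = 6; W→S at t=3 → φ=13

duty=6 offsets: FL=14 FR=2 RL=2 RR=13


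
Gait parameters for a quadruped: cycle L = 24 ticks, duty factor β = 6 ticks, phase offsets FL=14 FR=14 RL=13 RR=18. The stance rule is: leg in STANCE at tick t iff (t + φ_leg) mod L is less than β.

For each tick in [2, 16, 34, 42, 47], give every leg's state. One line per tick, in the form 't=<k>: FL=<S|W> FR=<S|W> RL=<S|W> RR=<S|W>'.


t=2: phase=(16,16,15,20) vs β=6 → FL=W FR=W RL=W RR=W
t=16: phase=(6,6,5,10) vs β=6 → FL=W FR=W RL=S RR=W
t=34: phase=(0,0,23,4) vs β=6 → FL=S FR=S RL=W RR=S
t=42: phase=(8,8,7,12) vs β=6 → FL=W FR=W RL=W RR=W
t=47: phase=(13,13,12,17) vs β=6 → FL=W FR=W RL=W RR=W

t=2: FL=W FR=W RL=W RR=W
t=16: FL=W FR=W RL=S RR=W
t=34: FL=S FR=S RL=W RR=S
t=42: FL=W FR=W RL=W RR=W
t=47: FL=W FR=W RL=W RR=W


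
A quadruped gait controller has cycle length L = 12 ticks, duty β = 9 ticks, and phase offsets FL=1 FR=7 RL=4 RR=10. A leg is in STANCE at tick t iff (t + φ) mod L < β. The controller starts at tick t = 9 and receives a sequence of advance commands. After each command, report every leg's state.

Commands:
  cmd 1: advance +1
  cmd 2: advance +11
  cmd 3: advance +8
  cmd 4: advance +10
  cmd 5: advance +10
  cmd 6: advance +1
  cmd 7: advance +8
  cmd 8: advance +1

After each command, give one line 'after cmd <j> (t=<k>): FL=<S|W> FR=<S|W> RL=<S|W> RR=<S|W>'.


after cmd 1 (t=10): FL=W FR=S RL=S RR=S
after cmd 2 (t=21): FL=W FR=S RL=S RR=S
after cmd 3 (t=29): FL=S FR=S RL=W RR=S
after cmd 4 (t=39): FL=S FR=W RL=S RR=S
after cmd 5 (t=49): FL=S FR=S RL=S RR=W
after cmd 6 (t=50): FL=S FR=W RL=S RR=S
after cmd 7 (t=58): FL=W FR=S RL=S RR=S
after cmd 8 (t=59): FL=S FR=S RL=S RR=W

start t=9: FL=W FR=S RL=S RR=S
cmd 1: advance +1 → t=10, phase=(11,5,2,8) → FL=W FR=S RL=S RR=S
cmd 2: advance +11 → t=21, phase=(10,4,1,7) → FL=W FR=S RL=S RR=S
cmd 3: advance +8 → t=29, phase=(6,0,9,3) → FL=S FR=S RL=W RR=S
cmd 4: advance +10 → t=39, phase=(4,10,7,1) → FL=S FR=W RL=S RR=S
cmd 5: advance +10 → t=49, phase=(2,8,5,11) → FL=S FR=S RL=S RR=W
cmd 6: advance +1 → t=50, phase=(3,9,6,0) → FL=S FR=W RL=S RR=S
cmd 7: advance +8 → t=58, phase=(11,5,2,8) → FL=W FR=S RL=S RR=S
cmd 8: advance +1 → t=59, phase=(0,6,3,9) → FL=S FR=S RL=S RR=W


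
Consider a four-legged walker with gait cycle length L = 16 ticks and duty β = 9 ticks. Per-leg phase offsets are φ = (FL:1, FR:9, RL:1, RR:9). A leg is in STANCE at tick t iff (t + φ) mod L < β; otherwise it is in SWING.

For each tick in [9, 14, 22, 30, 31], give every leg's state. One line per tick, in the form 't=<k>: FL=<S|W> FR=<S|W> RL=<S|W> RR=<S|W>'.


t=9: phase=(10,2,10,2) vs β=9 → FL=W FR=S RL=W RR=S
t=14: phase=(15,7,15,7) vs β=9 → FL=W FR=S RL=W RR=S
t=22: phase=(7,15,7,15) vs β=9 → FL=S FR=W RL=S RR=W
t=30: phase=(15,7,15,7) vs β=9 → FL=W FR=S RL=W RR=S
t=31: phase=(0,8,0,8) vs β=9 → FL=S FR=S RL=S RR=S

t=9: FL=W FR=S RL=W RR=S
t=14: FL=W FR=S RL=W RR=S
t=22: FL=S FR=W RL=S RR=W
t=30: FL=W FR=S RL=W RR=S
t=31: FL=S FR=S RL=S RR=S


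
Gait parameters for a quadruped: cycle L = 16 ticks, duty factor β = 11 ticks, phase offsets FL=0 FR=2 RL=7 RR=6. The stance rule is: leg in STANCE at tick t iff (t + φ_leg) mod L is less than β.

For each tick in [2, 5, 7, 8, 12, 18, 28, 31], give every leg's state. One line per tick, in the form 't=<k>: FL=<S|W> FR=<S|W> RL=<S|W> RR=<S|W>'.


t=2: FL=S FR=S RL=S RR=S
t=5: FL=S FR=S RL=W RR=W
t=7: FL=S FR=S RL=W RR=W
t=8: FL=S FR=S RL=W RR=W
t=12: FL=W FR=W RL=S RR=S
t=18: FL=S FR=S RL=S RR=S
t=28: FL=W FR=W RL=S RR=S
t=31: FL=W FR=S RL=S RR=S

t=2: phase=(2,4,9,8) vs β=11 → FL=S FR=S RL=S RR=S
t=5: phase=(5,7,12,11) vs β=11 → FL=S FR=S RL=W RR=W
t=7: phase=(7,9,14,13) vs β=11 → FL=S FR=S RL=W RR=W
t=8: phase=(8,10,15,14) vs β=11 → FL=S FR=S RL=W RR=W
t=12: phase=(12,14,3,2) vs β=11 → FL=W FR=W RL=S RR=S
t=18: phase=(2,4,9,8) vs β=11 → FL=S FR=S RL=S RR=S
t=28: phase=(12,14,3,2) vs β=11 → FL=W FR=W RL=S RR=S
t=31: phase=(15,1,6,5) vs β=11 → FL=W FR=S RL=S RR=S


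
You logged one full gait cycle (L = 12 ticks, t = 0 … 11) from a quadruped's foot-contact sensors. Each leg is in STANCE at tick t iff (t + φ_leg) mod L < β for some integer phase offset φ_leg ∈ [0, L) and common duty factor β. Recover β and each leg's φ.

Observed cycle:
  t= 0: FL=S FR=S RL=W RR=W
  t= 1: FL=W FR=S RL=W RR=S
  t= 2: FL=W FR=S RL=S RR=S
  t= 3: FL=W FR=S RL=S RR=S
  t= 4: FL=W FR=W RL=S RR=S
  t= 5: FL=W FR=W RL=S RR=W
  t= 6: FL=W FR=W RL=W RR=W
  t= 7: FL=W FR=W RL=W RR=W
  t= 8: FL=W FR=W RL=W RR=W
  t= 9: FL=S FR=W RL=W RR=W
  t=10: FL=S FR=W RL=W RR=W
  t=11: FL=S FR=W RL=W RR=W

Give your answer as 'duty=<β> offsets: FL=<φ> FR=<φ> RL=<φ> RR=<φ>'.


duty=4 offsets: FL=3 FR=0 RL=10 RR=11

duty β = stance ticks per leg = 4
FL: stance ticks = 4; W→S at t=9 → φ=3
FR: stance ticks = 4; W→S at t=0 → φ=0
RL: stance ticks = 4; W→S at t=2 → φ=10
RR: stance ticks = 4; W→S at t=1 → φ=11


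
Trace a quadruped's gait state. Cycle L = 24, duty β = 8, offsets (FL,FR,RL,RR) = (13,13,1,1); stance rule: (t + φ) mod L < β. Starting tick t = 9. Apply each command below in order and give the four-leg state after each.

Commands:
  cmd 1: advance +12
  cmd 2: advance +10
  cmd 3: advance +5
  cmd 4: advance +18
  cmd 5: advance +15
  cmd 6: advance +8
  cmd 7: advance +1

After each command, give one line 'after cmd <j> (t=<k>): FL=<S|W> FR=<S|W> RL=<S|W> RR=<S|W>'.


after cmd 1 (t=21): FL=W FR=W RL=W RR=W
after cmd 2 (t=31): FL=W FR=W RL=W RR=W
after cmd 3 (t=36): FL=S FR=S RL=W RR=W
after cmd 4 (t=54): FL=W FR=W RL=S RR=S
after cmd 5 (t=69): FL=W FR=W RL=W RR=W
after cmd 6 (t=77): FL=W FR=W RL=S RR=S
after cmd 7 (t=78): FL=W FR=W RL=S RR=S

start t=9: FL=W FR=W RL=W RR=W
cmd 1: advance +12 → t=21, phase=(10,10,22,22) → FL=W FR=W RL=W RR=W
cmd 2: advance +10 → t=31, phase=(20,20,8,8) → FL=W FR=W RL=W RR=W
cmd 3: advance +5 → t=36, phase=(1,1,13,13) → FL=S FR=S RL=W RR=W
cmd 4: advance +18 → t=54, phase=(19,19,7,7) → FL=W FR=W RL=S RR=S
cmd 5: advance +15 → t=69, phase=(10,10,22,22) → FL=W FR=W RL=W RR=W
cmd 6: advance +8 → t=77, phase=(18,18,6,6) → FL=W FR=W RL=S RR=S
cmd 7: advance +1 → t=78, phase=(19,19,7,7) → FL=W FR=W RL=S RR=S


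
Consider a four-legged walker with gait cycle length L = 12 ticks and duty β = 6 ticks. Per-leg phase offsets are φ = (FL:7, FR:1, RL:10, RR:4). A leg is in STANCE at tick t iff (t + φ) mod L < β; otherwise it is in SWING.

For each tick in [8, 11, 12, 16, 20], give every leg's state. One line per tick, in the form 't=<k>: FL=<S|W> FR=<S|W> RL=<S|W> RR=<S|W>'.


t=8: FL=S FR=W RL=W RR=S
t=11: FL=W FR=S RL=W RR=S
t=12: FL=W FR=S RL=W RR=S
t=16: FL=W FR=S RL=S RR=W
t=20: FL=S FR=W RL=W RR=S

t=8: phase=(3,9,6,0) vs β=6 → FL=S FR=W RL=W RR=S
t=11: phase=(6,0,9,3) vs β=6 → FL=W FR=S RL=W RR=S
t=12: phase=(7,1,10,4) vs β=6 → FL=W FR=S RL=W RR=S
t=16: phase=(11,5,2,8) vs β=6 → FL=W FR=S RL=S RR=W
t=20: phase=(3,9,6,0) vs β=6 → FL=S FR=W RL=W RR=S


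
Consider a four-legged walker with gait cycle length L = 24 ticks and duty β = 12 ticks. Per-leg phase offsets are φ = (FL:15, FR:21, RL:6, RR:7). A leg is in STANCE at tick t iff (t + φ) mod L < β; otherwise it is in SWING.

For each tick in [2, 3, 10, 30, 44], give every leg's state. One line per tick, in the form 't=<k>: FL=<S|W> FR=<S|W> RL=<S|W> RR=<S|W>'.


t=2: FL=W FR=W RL=S RR=S
t=3: FL=W FR=S RL=S RR=S
t=10: FL=S FR=S RL=W RR=W
t=30: FL=W FR=S RL=W RR=W
t=44: FL=S FR=W RL=S RR=S

t=2: phase=(17,23,8,9) vs β=12 → FL=W FR=W RL=S RR=S
t=3: phase=(18,0,9,10) vs β=12 → FL=W FR=S RL=S RR=S
t=10: phase=(1,7,16,17) vs β=12 → FL=S FR=S RL=W RR=W
t=30: phase=(21,3,12,13) vs β=12 → FL=W FR=S RL=W RR=W
t=44: phase=(11,17,2,3) vs β=12 → FL=S FR=W RL=S RR=S


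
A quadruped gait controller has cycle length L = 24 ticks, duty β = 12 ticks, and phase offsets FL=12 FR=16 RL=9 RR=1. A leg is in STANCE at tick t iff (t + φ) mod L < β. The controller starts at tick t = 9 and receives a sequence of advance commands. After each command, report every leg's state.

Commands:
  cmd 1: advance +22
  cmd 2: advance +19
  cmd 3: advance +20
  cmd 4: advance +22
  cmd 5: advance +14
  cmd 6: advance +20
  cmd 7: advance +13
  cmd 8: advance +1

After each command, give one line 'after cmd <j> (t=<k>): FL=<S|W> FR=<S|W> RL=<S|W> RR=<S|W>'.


start t=9: FL=W FR=S RL=W RR=S
cmd 1: advance +22 → t=31, phase=(19,23,16,8) → FL=W FR=W RL=W RR=S
cmd 2: advance +19 → t=50, phase=(14,18,11,3) → FL=W FR=W RL=S RR=S
cmd 3: advance +20 → t=70, phase=(10,14,7,23) → FL=S FR=W RL=S RR=W
cmd 4: advance +22 → t=92, phase=(8,12,5,21) → FL=S FR=W RL=S RR=W
cmd 5: advance +14 → t=106, phase=(22,2,19,11) → FL=W FR=S RL=W RR=S
cmd 6: advance +20 → t=126, phase=(18,22,15,7) → FL=W FR=W RL=W RR=S
cmd 7: advance +13 → t=139, phase=(7,11,4,20) → FL=S FR=S RL=S RR=W
cmd 8: advance +1 → t=140, phase=(8,12,5,21) → FL=S FR=W RL=S RR=W

after cmd 1 (t=31): FL=W FR=W RL=W RR=S
after cmd 2 (t=50): FL=W FR=W RL=S RR=S
after cmd 3 (t=70): FL=S FR=W RL=S RR=W
after cmd 4 (t=92): FL=S FR=W RL=S RR=W
after cmd 5 (t=106): FL=W FR=S RL=W RR=S
after cmd 6 (t=126): FL=W FR=W RL=W RR=S
after cmd 7 (t=139): FL=S FR=S RL=S RR=W
after cmd 8 (t=140): FL=S FR=W RL=S RR=W


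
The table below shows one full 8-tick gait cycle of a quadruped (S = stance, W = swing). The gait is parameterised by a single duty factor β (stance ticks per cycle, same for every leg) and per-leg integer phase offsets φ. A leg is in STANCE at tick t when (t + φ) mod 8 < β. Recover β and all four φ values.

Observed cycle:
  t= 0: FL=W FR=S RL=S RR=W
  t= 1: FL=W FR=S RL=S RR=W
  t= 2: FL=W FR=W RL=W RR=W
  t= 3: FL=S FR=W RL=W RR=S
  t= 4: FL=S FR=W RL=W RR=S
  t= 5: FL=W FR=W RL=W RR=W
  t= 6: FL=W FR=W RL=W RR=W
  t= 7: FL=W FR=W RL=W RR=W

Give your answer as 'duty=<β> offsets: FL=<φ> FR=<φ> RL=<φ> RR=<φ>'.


duty=2 offsets: FL=5 FR=0 RL=0 RR=5

duty β = stance ticks per leg = 2
FL: stance ticks = 2; W→S at t=3 → φ=5
FR: stance ticks = 2; W→S at t=0 → φ=0
RL: stance ticks = 2; W→S at t=0 → φ=0
RR: stance ticks = 2; W→S at t=3 → φ=5


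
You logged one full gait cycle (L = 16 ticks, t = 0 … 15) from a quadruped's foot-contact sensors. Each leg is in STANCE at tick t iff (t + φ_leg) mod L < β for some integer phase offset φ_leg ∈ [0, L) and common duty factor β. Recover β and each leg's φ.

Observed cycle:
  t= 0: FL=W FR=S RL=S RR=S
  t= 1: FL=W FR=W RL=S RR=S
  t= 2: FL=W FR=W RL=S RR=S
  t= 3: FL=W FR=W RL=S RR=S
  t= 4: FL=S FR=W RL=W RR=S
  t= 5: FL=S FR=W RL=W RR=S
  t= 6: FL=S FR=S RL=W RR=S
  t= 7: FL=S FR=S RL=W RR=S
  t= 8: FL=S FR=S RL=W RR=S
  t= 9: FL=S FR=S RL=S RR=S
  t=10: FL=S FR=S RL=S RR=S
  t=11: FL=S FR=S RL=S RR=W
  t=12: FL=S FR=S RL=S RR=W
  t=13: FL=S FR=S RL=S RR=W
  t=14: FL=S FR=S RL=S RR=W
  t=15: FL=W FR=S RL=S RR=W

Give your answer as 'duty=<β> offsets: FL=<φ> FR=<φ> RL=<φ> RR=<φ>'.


duty β = stance ticks per leg = 11
FL: stance ticks = 11; W→S at t=4 → φ=12
FR: stance ticks = 11; W→S at t=6 → φ=10
RL: stance ticks = 11; W→S at t=9 → φ=7
RR: stance ticks = 11; W→S at t=0 → φ=0

duty=11 offsets: FL=12 FR=10 RL=7 RR=0


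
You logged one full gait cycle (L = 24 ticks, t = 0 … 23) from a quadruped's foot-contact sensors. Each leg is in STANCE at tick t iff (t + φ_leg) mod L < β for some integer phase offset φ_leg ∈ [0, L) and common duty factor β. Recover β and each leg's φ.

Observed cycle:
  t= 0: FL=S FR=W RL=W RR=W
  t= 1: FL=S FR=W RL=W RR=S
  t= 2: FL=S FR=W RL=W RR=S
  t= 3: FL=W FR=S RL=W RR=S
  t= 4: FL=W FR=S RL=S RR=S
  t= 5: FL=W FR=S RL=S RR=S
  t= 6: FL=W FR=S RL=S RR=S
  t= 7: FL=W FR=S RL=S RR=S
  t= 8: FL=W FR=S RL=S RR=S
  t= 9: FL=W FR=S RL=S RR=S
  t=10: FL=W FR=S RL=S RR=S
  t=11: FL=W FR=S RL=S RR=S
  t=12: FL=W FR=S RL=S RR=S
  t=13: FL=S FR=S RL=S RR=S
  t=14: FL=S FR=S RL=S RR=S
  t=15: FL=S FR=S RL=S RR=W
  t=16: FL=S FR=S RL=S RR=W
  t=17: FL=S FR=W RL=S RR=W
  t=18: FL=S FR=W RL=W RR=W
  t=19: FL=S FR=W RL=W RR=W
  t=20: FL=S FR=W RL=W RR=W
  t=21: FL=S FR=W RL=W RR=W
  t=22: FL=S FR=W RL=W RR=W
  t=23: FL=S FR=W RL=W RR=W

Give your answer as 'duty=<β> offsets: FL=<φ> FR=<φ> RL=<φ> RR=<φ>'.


duty β = stance ticks per leg = 14
FL: stance ticks = 14; W→S at t=13 → φ=11
FR: stance ticks = 14; W→S at t=3 → φ=21
RL: stance ticks = 14; W→S at t=4 → φ=20
RR: stance ticks = 14; W→S at t=1 → φ=23

duty=14 offsets: FL=11 FR=21 RL=20 RR=23


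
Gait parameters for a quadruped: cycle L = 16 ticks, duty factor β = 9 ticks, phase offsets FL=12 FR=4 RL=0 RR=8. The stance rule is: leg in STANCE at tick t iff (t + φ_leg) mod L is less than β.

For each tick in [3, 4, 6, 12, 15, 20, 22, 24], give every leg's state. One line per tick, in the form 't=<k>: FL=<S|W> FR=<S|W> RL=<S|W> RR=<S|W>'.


t=3: phase=(15,7,3,11) vs β=9 → FL=W FR=S RL=S RR=W
t=4: phase=(0,8,4,12) vs β=9 → FL=S FR=S RL=S RR=W
t=6: phase=(2,10,6,14) vs β=9 → FL=S FR=W RL=S RR=W
t=12: phase=(8,0,12,4) vs β=9 → FL=S FR=S RL=W RR=S
t=15: phase=(11,3,15,7) vs β=9 → FL=W FR=S RL=W RR=S
t=20: phase=(0,8,4,12) vs β=9 → FL=S FR=S RL=S RR=W
t=22: phase=(2,10,6,14) vs β=9 → FL=S FR=W RL=S RR=W
t=24: phase=(4,12,8,0) vs β=9 → FL=S FR=W RL=S RR=S

t=3: FL=W FR=S RL=S RR=W
t=4: FL=S FR=S RL=S RR=W
t=6: FL=S FR=W RL=S RR=W
t=12: FL=S FR=S RL=W RR=S
t=15: FL=W FR=S RL=W RR=S
t=20: FL=S FR=S RL=S RR=W
t=22: FL=S FR=W RL=S RR=W
t=24: FL=S FR=W RL=S RR=S


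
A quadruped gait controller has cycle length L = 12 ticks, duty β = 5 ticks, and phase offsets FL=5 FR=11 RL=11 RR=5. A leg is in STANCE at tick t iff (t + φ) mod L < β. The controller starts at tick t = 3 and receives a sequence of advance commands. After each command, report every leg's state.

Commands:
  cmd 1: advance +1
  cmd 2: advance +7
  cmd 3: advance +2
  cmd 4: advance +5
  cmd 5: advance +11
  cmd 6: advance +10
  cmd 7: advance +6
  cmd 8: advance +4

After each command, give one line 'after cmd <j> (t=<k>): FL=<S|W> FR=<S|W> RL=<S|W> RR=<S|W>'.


start t=3: FL=W FR=S RL=S RR=W
cmd 1: advance +1 → t=4, phase=(9,3,3,9) → FL=W FR=S RL=S RR=W
cmd 2: advance +7 → t=11, phase=(4,10,10,4) → FL=S FR=W RL=W RR=S
cmd 3: advance +2 → t=13, phase=(6,0,0,6) → FL=W FR=S RL=S RR=W
cmd 4: advance +5 → t=18, phase=(11,5,5,11) → FL=W FR=W RL=W RR=W
cmd 5: advance +11 → t=29, phase=(10,4,4,10) → FL=W FR=S RL=S RR=W
cmd 6: advance +10 → t=39, phase=(8,2,2,8) → FL=W FR=S RL=S RR=W
cmd 7: advance +6 → t=45, phase=(2,8,8,2) → FL=S FR=W RL=W RR=S
cmd 8: advance +4 → t=49, phase=(6,0,0,6) → FL=W FR=S RL=S RR=W

after cmd 1 (t=4): FL=W FR=S RL=S RR=W
after cmd 2 (t=11): FL=S FR=W RL=W RR=S
after cmd 3 (t=13): FL=W FR=S RL=S RR=W
after cmd 4 (t=18): FL=W FR=W RL=W RR=W
after cmd 5 (t=29): FL=W FR=S RL=S RR=W
after cmd 6 (t=39): FL=W FR=S RL=S RR=W
after cmd 7 (t=45): FL=S FR=W RL=W RR=S
after cmd 8 (t=49): FL=W FR=S RL=S RR=W


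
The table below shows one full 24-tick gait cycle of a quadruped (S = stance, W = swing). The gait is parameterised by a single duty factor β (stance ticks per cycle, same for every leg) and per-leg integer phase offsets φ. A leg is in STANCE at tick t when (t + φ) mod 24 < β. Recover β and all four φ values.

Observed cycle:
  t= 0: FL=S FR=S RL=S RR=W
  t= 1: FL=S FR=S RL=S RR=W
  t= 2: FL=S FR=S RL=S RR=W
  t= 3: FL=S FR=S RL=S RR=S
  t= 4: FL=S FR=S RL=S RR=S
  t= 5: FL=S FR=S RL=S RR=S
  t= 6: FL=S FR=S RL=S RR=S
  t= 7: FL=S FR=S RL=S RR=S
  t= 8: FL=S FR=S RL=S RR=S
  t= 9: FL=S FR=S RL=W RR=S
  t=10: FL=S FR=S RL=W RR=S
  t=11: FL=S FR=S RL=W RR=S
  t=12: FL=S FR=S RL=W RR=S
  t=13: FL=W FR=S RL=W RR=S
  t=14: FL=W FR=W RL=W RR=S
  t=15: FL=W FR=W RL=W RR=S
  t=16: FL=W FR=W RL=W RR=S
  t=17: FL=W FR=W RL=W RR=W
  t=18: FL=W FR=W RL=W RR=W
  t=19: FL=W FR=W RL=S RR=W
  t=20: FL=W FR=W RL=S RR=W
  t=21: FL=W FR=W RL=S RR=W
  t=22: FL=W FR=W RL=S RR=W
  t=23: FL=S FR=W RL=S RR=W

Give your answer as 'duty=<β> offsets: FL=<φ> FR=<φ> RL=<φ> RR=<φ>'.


duty β = stance ticks per leg = 14
FL: stance ticks = 14; W→S at t=23 → φ=1
FR: stance ticks = 14; W→S at t=0 → φ=0
RL: stance ticks = 14; W→S at t=19 → φ=5
RR: stance ticks = 14; W→S at t=3 → φ=21

duty=14 offsets: FL=1 FR=0 RL=5 RR=21


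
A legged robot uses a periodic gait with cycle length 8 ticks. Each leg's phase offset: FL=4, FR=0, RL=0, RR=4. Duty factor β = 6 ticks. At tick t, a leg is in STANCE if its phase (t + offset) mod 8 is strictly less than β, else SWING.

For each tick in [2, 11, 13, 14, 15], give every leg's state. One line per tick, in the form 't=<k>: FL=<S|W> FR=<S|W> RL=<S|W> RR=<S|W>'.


t=2: FL=W FR=S RL=S RR=W
t=11: FL=W FR=S RL=S RR=W
t=13: FL=S FR=S RL=S RR=S
t=14: FL=S FR=W RL=W RR=S
t=15: FL=S FR=W RL=W RR=S

t=2: phase=(6,2,2,6) vs β=6 → FL=W FR=S RL=S RR=W
t=11: phase=(7,3,3,7) vs β=6 → FL=W FR=S RL=S RR=W
t=13: phase=(1,5,5,1) vs β=6 → FL=S FR=S RL=S RR=S
t=14: phase=(2,6,6,2) vs β=6 → FL=S FR=W RL=W RR=S
t=15: phase=(3,7,7,3) vs β=6 → FL=S FR=W RL=W RR=S


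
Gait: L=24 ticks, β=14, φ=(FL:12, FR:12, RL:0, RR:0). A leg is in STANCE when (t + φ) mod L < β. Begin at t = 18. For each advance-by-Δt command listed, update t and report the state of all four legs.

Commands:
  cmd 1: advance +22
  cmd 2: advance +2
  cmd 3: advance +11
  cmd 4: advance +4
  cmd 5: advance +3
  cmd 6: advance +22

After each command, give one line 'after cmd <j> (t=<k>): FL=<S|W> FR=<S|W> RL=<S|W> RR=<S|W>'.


after cmd 1 (t=40): FL=S FR=S RL=W RR=W
after cmd 2 (t=42): FL=S FR=S RL=W RR=W
after cmd 3 (t=53): FL=W FR=W RL=S RR=S
after cmd 4 (t=57): FL=W FR=W RL=S RR=S
after cmd 5 (t=60): FL=S FR=S RL=S RR=S
after cmd 6 (t=82): FL=W FR=W RL=S RR=S

start t=18: FL=S FR=S RL=W RR=W
cmd 1: advance +22 → t=40, phase=(4,4,16,16) → FL=S FR=S RL=W RR=W
cmd 2: advance +2 → t=42, phase=(6,6,18,18) → FL=S FR=S RL=W RR=W
cmd 3: advance +11 → t=53, phase=(17,17,5,5) → FL=W FR=W RL=S RR=S
cmd 4: advance +4 → t=57, phase=(21,21,9,9) → FL=W FR=W RL=S RR=S
cmd 5: advance +3 → t=60, phase=(0,0,12,12) → FL=S FR=S RL=S RR=S
cmd 6: advance +22 → t=82, phase=(22,22,10,10) → FL=W FR=W RL=S RR=S


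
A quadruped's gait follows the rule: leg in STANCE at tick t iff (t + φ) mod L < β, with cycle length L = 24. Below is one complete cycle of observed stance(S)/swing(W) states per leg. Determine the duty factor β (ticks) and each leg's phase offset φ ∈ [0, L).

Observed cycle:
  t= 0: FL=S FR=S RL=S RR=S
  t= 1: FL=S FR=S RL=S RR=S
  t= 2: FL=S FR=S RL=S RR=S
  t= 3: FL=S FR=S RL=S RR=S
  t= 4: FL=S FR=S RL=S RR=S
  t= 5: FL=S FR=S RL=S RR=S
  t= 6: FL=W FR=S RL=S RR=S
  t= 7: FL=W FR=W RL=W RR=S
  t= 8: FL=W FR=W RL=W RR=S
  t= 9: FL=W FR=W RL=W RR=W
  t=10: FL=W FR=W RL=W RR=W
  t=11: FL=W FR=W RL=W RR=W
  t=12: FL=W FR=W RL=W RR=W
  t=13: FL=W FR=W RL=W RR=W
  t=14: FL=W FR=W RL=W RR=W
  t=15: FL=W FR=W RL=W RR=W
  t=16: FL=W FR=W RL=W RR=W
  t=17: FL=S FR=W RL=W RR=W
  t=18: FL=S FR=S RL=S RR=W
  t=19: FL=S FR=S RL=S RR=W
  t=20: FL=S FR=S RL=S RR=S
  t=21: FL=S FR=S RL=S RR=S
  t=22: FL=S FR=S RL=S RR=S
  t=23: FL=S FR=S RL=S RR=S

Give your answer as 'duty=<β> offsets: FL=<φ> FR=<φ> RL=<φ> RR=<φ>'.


duty=13 offsets: FL=7 FR=6 RL=6 RR=4

duty β = stance ticks per leg = 13
FL: stance ticks = 13; W→S at t=17 → φ=7
FR: stance ticks = 13; W→S at t=18 → φ=6
RL: stance ticks = 13; W→S at t=18 → φ=6
RR: stance ticks = 13; W→S at t=20 → φ=4


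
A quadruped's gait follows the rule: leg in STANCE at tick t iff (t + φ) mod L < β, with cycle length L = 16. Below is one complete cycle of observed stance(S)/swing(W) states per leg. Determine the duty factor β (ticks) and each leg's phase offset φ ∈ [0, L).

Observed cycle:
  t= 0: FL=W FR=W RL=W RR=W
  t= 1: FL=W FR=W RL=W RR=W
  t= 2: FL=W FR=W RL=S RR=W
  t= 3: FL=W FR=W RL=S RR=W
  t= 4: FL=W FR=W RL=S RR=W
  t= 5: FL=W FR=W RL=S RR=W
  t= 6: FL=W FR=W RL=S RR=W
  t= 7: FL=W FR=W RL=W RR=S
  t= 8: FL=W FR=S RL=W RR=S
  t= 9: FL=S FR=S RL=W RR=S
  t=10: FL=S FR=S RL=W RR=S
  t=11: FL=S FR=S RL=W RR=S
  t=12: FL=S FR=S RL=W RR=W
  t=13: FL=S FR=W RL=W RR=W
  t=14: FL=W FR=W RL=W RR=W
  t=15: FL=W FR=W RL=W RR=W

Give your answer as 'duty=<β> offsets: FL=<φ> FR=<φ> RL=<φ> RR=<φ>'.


duty=5 offsets: FL=7 FR=8 RL=14 RR=9

duty β = stance ticks per leg = 5
FL: stance ticks = 5; W→S at t=9 → φ=7
FR: stance ticks = 5; W→S at t=8 → φ=8
RL: stance ticks = 5; W→S at t=2 → φ=14
RR: stance ticks = 5; W→S at t=7 → φ=9


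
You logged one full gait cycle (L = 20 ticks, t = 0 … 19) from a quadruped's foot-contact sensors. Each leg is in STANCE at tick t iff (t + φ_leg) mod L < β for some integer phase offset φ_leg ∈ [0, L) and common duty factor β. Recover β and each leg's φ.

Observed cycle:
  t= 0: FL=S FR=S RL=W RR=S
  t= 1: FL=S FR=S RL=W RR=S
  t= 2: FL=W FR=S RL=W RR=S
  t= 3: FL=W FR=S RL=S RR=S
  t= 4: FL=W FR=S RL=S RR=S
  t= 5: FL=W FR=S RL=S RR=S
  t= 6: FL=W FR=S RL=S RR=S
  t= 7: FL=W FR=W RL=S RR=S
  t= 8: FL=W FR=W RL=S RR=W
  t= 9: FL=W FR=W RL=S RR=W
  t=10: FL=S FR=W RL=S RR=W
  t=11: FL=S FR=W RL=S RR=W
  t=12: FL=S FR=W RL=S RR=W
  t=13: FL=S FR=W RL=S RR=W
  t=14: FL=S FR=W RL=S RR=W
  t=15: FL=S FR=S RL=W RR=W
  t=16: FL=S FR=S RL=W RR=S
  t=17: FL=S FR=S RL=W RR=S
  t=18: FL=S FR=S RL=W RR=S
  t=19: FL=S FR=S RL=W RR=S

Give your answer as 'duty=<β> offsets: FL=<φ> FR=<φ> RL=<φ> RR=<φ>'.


duty β = stance ticks per leg = 12
FL: stance ticks = 12; W→S at t=10 → φ=10
FR: stance ticks = 12; W→S at t=15 → φ=5
RL: stance ticks = 12; W→S at t=3 → φ=17
RR: stance ticks = 12; W→S at t=16 → φ=4

duty=12 offsets: FL=10 FR=5 RL=17 RR=4


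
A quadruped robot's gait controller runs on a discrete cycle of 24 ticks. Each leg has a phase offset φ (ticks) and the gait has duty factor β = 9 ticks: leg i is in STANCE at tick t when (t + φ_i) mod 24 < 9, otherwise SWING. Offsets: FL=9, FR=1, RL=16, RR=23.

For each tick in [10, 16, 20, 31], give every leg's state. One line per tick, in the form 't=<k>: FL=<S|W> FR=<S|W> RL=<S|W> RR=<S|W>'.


t=10: phase=(19,11,2,9) vs β=9 → FL=W FR=W RL=S RR=W
t=16: phase=(1,17,8,15) vs β=9 → FL=S FR=W RL=S RR=W
t=20: phase=(5,21,12,19) vs β=9 → FL=S FR=W RL=W RR=W
t=31: phase=(16,8,23,6) vs β=9 → FL=W FR=S RL=W RR=S

t=10: FL=W FR=W RL=S RR=W
t=16: FL=S FR=W RL=S RR=W
t=20: FL=S FR=W RL=W RR=W
t=31: FL=W FR=S RL=W RR=S


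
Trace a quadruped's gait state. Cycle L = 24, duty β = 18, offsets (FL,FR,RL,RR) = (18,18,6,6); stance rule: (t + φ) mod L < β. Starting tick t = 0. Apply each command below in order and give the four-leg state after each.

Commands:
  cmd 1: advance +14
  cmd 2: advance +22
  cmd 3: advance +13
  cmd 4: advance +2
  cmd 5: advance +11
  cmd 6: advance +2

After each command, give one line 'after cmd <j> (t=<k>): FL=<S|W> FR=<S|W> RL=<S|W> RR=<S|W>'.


start t=0: FL=W FR=W RL=S RR=S
cmd 1: advance +14 → t=14, phase=(8,8,20,20) → FL=S FR=S RL=W RR=W
cmd 2: advance +22 → t=36, phase=(6,6,18,18) → FL=S FR=S RL=W RR=W
cmd 3: advance +13 → t=49, phase=(19,19,7,7) → FL=W FR=W RL=S RR=S
cmd 4: advance +2 → t=51, phase=(21,21,9,9) → FL=W FR=W RL=S RR=S
cmd 5: advance +11 → t=62, phase=(8,8,20,20) → FL=S FR=S RL=W RR=W
cmd 6: advance +2 → t=64, phase=(10,10,22,22) → FL=S FR=S RL=W RR=W

after cmd 1 (t=14): FL=S FR=S RL=W RR=W
after cmd 2 (t=36): FL=S FR=S RL=W RR=W
after cmd 3 (t=49): FL=W FR=W RL=S RR=S
after cmd 4 (t=51): FL=W FR=W RL=S RR=S
after cmd 5 (t=62): FL=S FR=S RL=W RR=W
after cmd 6 (t=64): FL=S FR=S RL=W RR=W


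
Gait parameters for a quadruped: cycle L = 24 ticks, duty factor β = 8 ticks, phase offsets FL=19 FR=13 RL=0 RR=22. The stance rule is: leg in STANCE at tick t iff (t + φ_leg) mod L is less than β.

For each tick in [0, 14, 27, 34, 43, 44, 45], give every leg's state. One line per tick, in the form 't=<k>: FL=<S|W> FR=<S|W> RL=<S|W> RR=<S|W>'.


t=0: phase=(19,13,0,22) vs β=8 → FL=W FR=W RL=S RR=W
t=14: phase=(9,3,14,12) vs β=8 → FL=W FR=S RL=W RR=W
t=27: phase=(22,16,3,1) vs β=8 → FL=W FR=W RL=S RR=S
t=34: phase=(5,23,10,8) vs β=8 → FL=S FR=W RL=W RR=W
t=43: phase=(14,8,19,17) vs β=8 → FL=W FR=W RL=W RR=W
t=44: phase=(15,9,20,18) vs β=8 → FL=W FR=W RL=W RR=W
t=45: phase=(16,10,21,19) vs β=8 → FL=W FR=W RL=W RR=W

t=0: FL=W FR=W RL=S RR=W
t=14: FL=W FR=S RL=W RR=W
t=27: FL=W FR=W RL=S RR=S
t=34: FL=S FR=W RL=W RR=W
t=43: FL=W FR=W RL=W RR=W
t=44: FL=W FR=W RL=W RR=W
t=45: FL=W FR=W RL=W RR=W


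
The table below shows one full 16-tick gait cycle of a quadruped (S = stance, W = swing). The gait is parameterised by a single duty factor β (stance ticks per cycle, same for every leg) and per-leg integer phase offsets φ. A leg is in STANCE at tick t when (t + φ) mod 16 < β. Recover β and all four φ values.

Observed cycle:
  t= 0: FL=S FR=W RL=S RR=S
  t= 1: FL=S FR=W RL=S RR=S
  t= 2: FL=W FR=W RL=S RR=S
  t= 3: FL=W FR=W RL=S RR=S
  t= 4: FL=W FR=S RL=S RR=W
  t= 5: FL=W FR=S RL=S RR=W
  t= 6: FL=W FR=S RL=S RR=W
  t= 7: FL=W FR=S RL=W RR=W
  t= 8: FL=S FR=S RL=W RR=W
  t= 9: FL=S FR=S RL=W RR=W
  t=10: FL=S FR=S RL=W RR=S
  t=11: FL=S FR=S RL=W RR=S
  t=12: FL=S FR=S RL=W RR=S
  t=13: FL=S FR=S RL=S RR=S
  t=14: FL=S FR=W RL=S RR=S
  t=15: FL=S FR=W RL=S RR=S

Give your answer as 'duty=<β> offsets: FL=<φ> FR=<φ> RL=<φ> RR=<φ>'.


duty=10 offsets: FL=8 FR=12 RL=3 RR=6

duty β = stance ticks per leg = 10
FL: stance ticks = 10; W→S at t=8 → φ=8
FR: stance ticks = 10; W→S at t=4 → φ=12
RL: stance ticks = 10; W→S at t=13 → φ=3
RR: stance ticks = 10; W→S at t=10 → φ=6


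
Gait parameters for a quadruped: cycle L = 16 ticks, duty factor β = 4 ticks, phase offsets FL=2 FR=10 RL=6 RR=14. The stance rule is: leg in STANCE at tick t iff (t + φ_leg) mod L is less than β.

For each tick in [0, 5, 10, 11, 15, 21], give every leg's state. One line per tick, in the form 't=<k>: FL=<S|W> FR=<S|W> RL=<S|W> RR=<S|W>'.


t=0: phase=(2,10,6,14) vs β=4 → FL=S FR=W RL=W RR=W
t=5: phase=(7,15,11,3) vs β=4 → FL=W FR=W RL=W RR=S
t=10: phase=(12,4,0,8) vs β=4 → FL=W FR=W RL=S RR=W
t=11: phase=(13,5,1,9) vs β=4 → FL=W FR=W RL=S RR=W
t=15: phase=(1,9,5,13) vs β=4 → FL=S FR=W RL=W RR=W
t=21: phase=(7,15,11,3) vs β=4 → FL=W FR=W RL=W RR=S

t=0: FL=S FR=W RL=W RR=W
t=5: FL=W FR=W RL=W RR=S
t=10: FL=W FR=W RL=S RR=W
t=11: FL=W FR=W RL=S RR=W
t=15: FL=S FR=W RL=W RR=W
t=21: FL=W FR=W RL=W RR=S


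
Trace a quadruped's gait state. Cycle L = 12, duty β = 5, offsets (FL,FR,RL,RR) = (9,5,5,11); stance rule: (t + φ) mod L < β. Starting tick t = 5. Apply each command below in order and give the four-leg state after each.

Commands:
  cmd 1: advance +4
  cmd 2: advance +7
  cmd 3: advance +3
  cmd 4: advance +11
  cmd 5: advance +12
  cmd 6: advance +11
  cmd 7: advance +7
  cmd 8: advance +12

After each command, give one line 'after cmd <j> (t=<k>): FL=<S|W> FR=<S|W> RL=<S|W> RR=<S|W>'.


after cmd 1 (t=9): FL=W FR=S RL=S RR=W
after cmd 2 (t=16): FL=S FR=W RL=W RR=S
after cmd 3 (t=19): FL=S FR=S RL=S RR=W
after cmd 4 (t=30): FL=S FR=W RL=W RR=W
after cmd 5 (t=42): FL=S FR=W RL=W RR=W
after cmd 6 (t=53): FL=S FR=W RL=W RR=S
after cmd 7 (t=60): FL=W FR=W RL=W RR=W
after cmd 8 (t=72): FL=W FR=W RL=W RR=W

start t=5: FL=S FR=W RL=W RR=S
cmd 1: advance +4 → t=9, phase=(6,2,2,8) → FL=W FR=S RL=S RR=W
cmd 2: advance +7 → t=16, phase=(1,9,9,3) → FL=S FR=W RL=W RR=S
cmd 3: advance +3 → t=19, phase=(4,0,0,6) → FL=S FR=S RL=S RR=W
cmd 4: advance +11 → t=30, phase=(3,11,11,5) → FL=S FR=W RL=W RR=W
cmd 5: advance +12 → t=42, phase=(3,11,11,5) → FL=S FR=W RL=W RR=W
cmd 6: advance +11 → t=53, phase=(2,10,10,4) → FL=S FR=W RL=W RR=S
cmd 7: advance +7 → t=60, phase=(9,5,5,11) → FL=W FR=W RL=W RR=W
cmd 8: advance +12 → t=72, phase=(9,5,5,11) → FL=W FR=W RL=W RR=W
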